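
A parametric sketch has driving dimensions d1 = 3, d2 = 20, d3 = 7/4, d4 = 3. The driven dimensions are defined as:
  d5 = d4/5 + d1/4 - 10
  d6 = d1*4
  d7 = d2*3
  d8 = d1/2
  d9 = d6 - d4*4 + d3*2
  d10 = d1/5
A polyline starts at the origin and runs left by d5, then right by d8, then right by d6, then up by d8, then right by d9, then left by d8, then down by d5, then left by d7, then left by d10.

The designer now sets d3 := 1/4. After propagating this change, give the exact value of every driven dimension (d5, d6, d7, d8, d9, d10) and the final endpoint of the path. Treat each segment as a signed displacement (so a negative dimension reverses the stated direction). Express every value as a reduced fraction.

Apply edit: d3 := 1/4
  d5 = d4/5 + d1/4 - 10 = -173/20
  d6 = d1*4 = 12
  d7 = d2*3 = 60
  d8 = d1/2 = 3/2
  d9 = d6 - d4*4 + d3*2 = 1/2
  d10 = d1/5 = 3/5
Walk from origin (0, 0):
  seg 1: left by d5 = -173/20 → (173/20, 0)
  seg 2: right by d8 = 3/2 → (203/20, 0)
  seg 3: right by d6 = 12 → (443/20, 0)
  seg 4: up by d8 = 3/2 → (443/20, 3/2)
  seg 5: right by d9 = 1/2 → (453/20, 3/2)
  seg 6: left by d8 = 3/2 → (423/20, 3/2)
  seg 7: down by d5 = -173/20 → (423/20, 203/20)
  seg 8: left by d7 = 60 → (-777/20, 203/20)
  seg 9: left by d10 = 3/5 → (-789/20, 203/20)

d5 = -173/20
d6 = 12
d7 = 60
d8 = 3/2
d9 = 1/2
d10 = 3/5
endpoint = (-789/20, 203/20)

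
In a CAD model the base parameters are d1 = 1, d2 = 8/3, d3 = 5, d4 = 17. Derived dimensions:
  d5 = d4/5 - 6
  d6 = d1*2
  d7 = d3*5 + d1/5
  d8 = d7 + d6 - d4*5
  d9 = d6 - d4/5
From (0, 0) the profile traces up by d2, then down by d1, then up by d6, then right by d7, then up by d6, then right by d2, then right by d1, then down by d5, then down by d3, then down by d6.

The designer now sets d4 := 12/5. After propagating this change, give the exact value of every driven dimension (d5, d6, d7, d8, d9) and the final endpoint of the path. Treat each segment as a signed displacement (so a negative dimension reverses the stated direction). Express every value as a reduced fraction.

Apply edit: d4 := 12/5
  d5 = d4/5 - 6 = -138/25
  d6 = d1*2 = 2
  d7 = d3*5 + d1/5 = 126/5
  d8 = d7 + d6 - d4*5 = 76/5
  d9 = d6 - d4/5 = 38/25
Walk from origin (0, 0):
  seg 1: up by d2 = 8/3 → (0, 8/3)
  seg 2: down by d1 = 1 → (0, 5/3)
  seg 3: up by d6 = 2 → (0, 11/3)
  seg 4: right by d7 = 126/5 → (126/5, 11/3)
  seg 5: up by d6 = 2 → (126/5, 17/3)
  seg 6: right by d2 = 8/3 → (418/15, 17/3)
  seg 7: right by d1 = 1 → (433/15, 17/3)
  seg 8: down by d5 = -138/25 → (433/15, 839/75)
  seg 9: down by d3 = 5 → (433/15, 464/75)
  seg 10: down by d6 = 2 → (433/15, 314/75)

d5 = -138/25
d6 = 2
d7 = 126/5
d8 = 76/5
d9 = 38/25
endpoint = (433/15, 314/75)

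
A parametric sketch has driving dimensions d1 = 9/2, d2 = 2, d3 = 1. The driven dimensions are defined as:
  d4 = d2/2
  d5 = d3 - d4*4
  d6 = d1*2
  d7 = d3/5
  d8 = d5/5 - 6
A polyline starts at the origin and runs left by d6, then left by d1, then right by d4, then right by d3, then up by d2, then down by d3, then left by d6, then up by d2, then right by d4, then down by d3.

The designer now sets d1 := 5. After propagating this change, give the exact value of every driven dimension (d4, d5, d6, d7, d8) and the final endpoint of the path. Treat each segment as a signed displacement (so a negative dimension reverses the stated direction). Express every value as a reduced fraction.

d4 = 1
d5 = -3
d6 = 10
d7 = 1/5
d8 = -33/5
endpoint = (-22, 2)

Apply edit: d1 := 5
  d4 = d2/2 = 1
  d5 = d3 - d4*4 = -3
  d6 = d1*2 = 10
  d7 = d3/5 = 1/5
  d8 = d5/5 - 6 = -33/5
Walk from origin (0, 0):
  seg 1: left by d6 = 10 → (-10, 0)
  seg 2: left by d1 = 5 → (-15, 0)
  seg 3: right by d4 = 1 → (-14, 0)
  seg 4: right by d3 = 1 → (-13, 0)
  seg 5: up by d2 = 2 → (-13, 2)
  seg 6: down by d3 = 1 → (-13, 1)
  seg 7: left by d6 = 10 → (-23, 1)
  seg 8: up by d2 = 2 → (-23, 3)
  seg 9: right by d4 = 1 → (-22, 3)
  seg 10: down by d3 = 1 → (-22, 2)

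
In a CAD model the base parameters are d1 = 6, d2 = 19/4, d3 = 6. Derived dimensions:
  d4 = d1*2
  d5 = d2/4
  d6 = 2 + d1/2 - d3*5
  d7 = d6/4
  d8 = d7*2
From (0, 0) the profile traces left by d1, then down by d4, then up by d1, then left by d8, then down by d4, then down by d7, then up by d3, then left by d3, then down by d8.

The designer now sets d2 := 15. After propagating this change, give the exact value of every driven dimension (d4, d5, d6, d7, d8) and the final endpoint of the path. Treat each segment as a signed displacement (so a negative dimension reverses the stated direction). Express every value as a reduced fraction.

d4 = 12
d5 = 15/4
d6 = -25
d7 = -25/4
d8 = -25/2
endpoint = (1/2, 27/4)

Apply edit: d2 := 15
  d4 = d1*2 = 12
  d5 = d2/4 = 15/4
  d6 = 2 + d1/2 - d3*5 = -25
  d7 = d6/4 = -25/4
  d8 = d7*2 = -25/2
Walk from origin (0, 0):
  seg 1: left by d1 = 6 → (-6, 0)
  seg 2: down by d4 = 12 → (-6, -12)
  seg 3: up by d1 = 6 → (-6, -6)
  seg 4: left by d8 = -25/2 → (13/2, -6)
  seg 5: down by d4 = 12 → (13/2, -18)
  seg 6: down by d7 = -25/4 → (13/2, -47/4)
  seg 7: up by d3 = 6 → (13/2, -23/4)
  seg 8: left by d3 = 6 → (1/2, -23/4)
  seg 9: down by d8 = -25/2 → (1/2, 27/4)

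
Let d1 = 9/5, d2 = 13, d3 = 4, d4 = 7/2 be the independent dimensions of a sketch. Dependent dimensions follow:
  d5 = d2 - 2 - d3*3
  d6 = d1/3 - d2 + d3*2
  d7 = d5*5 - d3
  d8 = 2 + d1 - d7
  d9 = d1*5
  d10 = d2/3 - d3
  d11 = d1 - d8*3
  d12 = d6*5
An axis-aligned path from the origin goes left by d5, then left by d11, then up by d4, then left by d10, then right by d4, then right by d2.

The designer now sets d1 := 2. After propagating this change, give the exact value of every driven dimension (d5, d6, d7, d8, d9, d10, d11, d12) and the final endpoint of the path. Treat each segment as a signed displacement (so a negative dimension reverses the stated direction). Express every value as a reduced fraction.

Apply edit: d1 := 2
  d5 = d2 - 2 - d3*3 = -1
  d6 = d1/3 - d2 + d3*2 = -13/3
  d7 = d5*5 - d3 = -9
  d8 = 2 + d1 - d7 = 13
  d9 = d1*5 = 10
  d10 = d2/3 - d3 = 1/3
  d11 = d1 - d8*3 = -37
  d12 = d6*5 = -65/3
Walk from origin (0, 0):
  seg 1: left by d5 = -1 → (1, 0)
  seg 2: left by d11 = -37 → (38, 0)
  seg 3: up by d4 = 7/2 → (38, 7/2)
  seg 4: left by d10 = 1/3 → (113/3, 7/2)
  seg 5: right by d4 = 7/2 → (247/6, 7/2)
  seg 6: right by d2 = 13 → (325/6, 7/2)

d5 = -1
d6 = -13/3
d7 = -9
d8 = 13
d9 = 10
d10 = 1/3
d11 = -37
d12 = -65/3
endpoint = (325/6, 7/2)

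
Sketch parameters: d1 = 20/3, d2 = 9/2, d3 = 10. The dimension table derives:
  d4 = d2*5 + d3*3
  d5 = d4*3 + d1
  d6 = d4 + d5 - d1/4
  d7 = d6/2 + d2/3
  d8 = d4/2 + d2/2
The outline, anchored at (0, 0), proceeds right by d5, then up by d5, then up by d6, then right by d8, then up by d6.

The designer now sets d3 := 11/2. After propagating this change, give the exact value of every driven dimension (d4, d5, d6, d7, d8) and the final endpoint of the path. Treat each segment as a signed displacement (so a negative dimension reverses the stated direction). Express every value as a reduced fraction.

Apply edit: d3 := 11/2
  d4 = d2*5 + d3*3 = 39
  d5 = d4*3 + d1 = 371/3
  d6 = d4 + d5 - d1/4 = 161
  d7 = d6/2 + d2/3 = 82
  d8 = d4/2 + d2/2 = 87/4
Walk from origin (0, 0):
  seg 1: right by d5 = 371/3 → (371/3, 0)
  seg 2: up by d5 = 371/3 → (371/3, 371/3)
  seg 3: up by d6 = 161 → (371/3, 854/3)
  seg 4: right by d8 = 87/4 → (1745/12, 854/3)
  seg 5: up by d6 = 161 → (1745/12, 1337/3)

d4 = 39
d5 = 371/3
d6 = 161
d7 = 82
d8 = 87/4
endpoint = (1745/12, 1337/3)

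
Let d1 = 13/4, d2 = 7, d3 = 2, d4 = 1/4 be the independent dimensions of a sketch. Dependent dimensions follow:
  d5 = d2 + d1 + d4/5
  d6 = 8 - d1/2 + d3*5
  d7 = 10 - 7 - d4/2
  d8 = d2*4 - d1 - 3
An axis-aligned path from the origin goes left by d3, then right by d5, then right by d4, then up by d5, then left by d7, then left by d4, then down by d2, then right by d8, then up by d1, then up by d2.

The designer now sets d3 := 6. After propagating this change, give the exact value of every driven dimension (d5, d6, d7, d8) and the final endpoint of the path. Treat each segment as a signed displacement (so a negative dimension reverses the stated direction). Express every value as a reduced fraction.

d5 = 103/10
d6 = 291/8
d7 = 23/8
d8 = 87/4
endpoint = (927/40, 271/20)

Apply edit: d3 := 6
  d5 = d2 + d1 + d4/5 = 103/10
  d6 = 8 - d1/2 + d3*5 = 291/8
  d7 = 10 - 7 - d4/2 = 23/8
  d8 = d2*4 - d1 - 3 = 87/4
Walk from origin (0, 0):
  seg 1: left by d3 = 6 → (-6, 0)
  seg 2: right by d5 = 103/10 → (43/10, 0)
  seg 3: right by d4 = 1/4 → (91/20, 0)
  seg 4: up by d5 = 103/10 → (91/20, 103/10)
  seg 5: left by d7 = 23/8 → (67/40, 103/10)
  seg 6: left by d4 = 1/4 → (57/40, 103/10)
  seg 7: down by d2 = 7 → (57/40, 33/10)
  seg 8: right by d8 = 87/4 → (927/40, 33/10)
  seg 9: up by d1 = 13/4 → (927/40, 131/20)
  seg 10: up by d2 = 7 → (927/40, 271/20)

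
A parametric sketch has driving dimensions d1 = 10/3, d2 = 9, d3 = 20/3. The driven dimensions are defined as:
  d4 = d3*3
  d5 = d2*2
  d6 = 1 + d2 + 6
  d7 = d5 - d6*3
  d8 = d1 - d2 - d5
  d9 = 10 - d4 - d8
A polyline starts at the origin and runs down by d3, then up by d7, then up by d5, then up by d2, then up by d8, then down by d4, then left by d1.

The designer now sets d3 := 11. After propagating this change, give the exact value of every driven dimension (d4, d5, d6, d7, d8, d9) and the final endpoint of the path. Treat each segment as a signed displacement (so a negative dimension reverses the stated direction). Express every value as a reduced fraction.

d4 = 33
d5 = 18
d6 = 16
d7 = -30
d8 = -71/3
d9 = 2/3
endpoint = (-10/3, -212/3)

Apply edit: d3 := 11
  d4 = d3*3 = 33
  d5 = d2*2 = 18
  d6 = 1 + d2 + 6 = 16
  d7 = d5 - d6*3 = -30
  d8 = d1 - d2 - d5 = -71/3
  d9 = 10 - d4 - d8 = 2/3
Walk from origin (0, 0):
  seg 1: down by d3 = 11 → (0, -11)
  seg 2: up by d7 = -30 → (0, -41)
  seg 3: up by d5 = 18 → (0, -23)
  seg 4: up by d2 = 9 → (0, -14)
  seg 5: up by d8 = -71/3 → (0, -113/3)
  seg 6: down by d4 = 33 → (0, -212/3)
  seg 7: left by d1 = 10/3 → (-10/3, -212/3)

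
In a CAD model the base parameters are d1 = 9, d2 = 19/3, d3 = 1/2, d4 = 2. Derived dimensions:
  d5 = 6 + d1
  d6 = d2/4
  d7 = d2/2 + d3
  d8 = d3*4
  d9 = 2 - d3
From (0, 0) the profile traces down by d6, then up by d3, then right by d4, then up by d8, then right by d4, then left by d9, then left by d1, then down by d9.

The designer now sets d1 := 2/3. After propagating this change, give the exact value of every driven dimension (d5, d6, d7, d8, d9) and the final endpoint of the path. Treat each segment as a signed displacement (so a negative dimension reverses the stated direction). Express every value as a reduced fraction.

Apply edit: d1 := 2/3
  d5 = 6 + d1 = 20/3
  d6 = d2/4 = 19/12
  d7 = d2/2 + d3 = 11/3
  d8 = d3*4 = 2
  d9 = 2 - d3 = 3/2
Walk from origin (0, 0):
  seg 1: down by d6 = 19/12 → (0, -19/12)
  seg 2: up by d3 = 1/2 → (0, -13/12)
  seg 3: right by d4 = 2 → (2, -13/12)
  seg 4: up by d8 = 2 → (2, 11/12)
  seg 5: right by d4 = 2 → (4, 11/12)
  seg 6: left by d9 = 3/2 → (5/2, 11/12)
  seg 7: left by d1 = 2/3 → (11/6, 11/12)
  seg 8: down by d9 = 3/2 → (11/6, -7/12)

d5 = 20/3
d6 = 19/12
d7 = 11/3
d8 = 2
d9 = 3/2
endpoint = (11/6, -7/12)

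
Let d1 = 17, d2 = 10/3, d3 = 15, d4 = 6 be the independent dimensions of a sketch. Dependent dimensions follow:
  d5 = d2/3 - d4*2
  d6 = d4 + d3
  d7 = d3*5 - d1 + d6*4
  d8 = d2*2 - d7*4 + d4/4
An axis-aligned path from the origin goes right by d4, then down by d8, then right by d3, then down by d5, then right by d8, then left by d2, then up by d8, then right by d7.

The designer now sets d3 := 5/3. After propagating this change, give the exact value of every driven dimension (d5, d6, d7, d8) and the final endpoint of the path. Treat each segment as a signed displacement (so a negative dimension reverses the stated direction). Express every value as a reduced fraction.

d5 = -98/9
d6 = 23/3
d7 = 22
d8 = -479/6
endpoint = (-107/2, 98/9)

Apply edit: d3 := 5/3
  d5 = d2/3 - d4*2 = -98/9
  d6 = d4 + d3 = 23/3
  d7 = d3*5 - d1 + d6*4 = 22
  d8 = d2*2 - d7*4 + d4/4 = -479/6
Walk from origin (0, 0):
  seg 1: right by d4 = 6 → (6, 0)
  seg 2: down by d8 = -479/6 → (6, 479/6)
  seg 3: right by d3 = 5/3 → (23/3, 479/6)
  seg 4: down by d5 = -98/9 → (23/3, 1633/18)
  seg 5: right by d8 = -479/6 → (-433/6, 1633/18)
  seg 6: left by d2 = 10/3 → (-151/2, 1633/18)
  seg 7: up by d8 = -479/6 → (-151/2, 98/9)
  seg 8: right by d7 = 22 → (-107/2, 98/9)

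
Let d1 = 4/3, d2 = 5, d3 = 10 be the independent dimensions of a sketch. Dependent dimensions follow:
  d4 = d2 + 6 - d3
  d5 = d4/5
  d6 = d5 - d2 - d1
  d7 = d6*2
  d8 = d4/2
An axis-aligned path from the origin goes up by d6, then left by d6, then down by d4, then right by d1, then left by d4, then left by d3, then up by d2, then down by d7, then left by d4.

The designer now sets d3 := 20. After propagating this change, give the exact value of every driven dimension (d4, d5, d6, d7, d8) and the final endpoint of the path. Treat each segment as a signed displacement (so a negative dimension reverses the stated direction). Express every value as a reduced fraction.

d4 = -9
d5 = -9/5
d6 = -122/15
d7 = -244/15
d8 = -9/2
endpoint = (112/15, 332/15)

Apply edit: d3 := 20
  d4 = d2 + 6 - d3 = -9
  d5 = d4/5 = -9/5
  d6 = d5 - d2 - d1 = -122/15
  d7 = d6*2 = -244/15
  d8 = d4/2 = -9/2
Walk from origin (0, 0):
  seg 1: up by d6 = -122/15 → (0, -122/15)
  seg 2: left by d6 = -122/15 → (122/15, -122/15)
  seg 3: down by d4 = -9 → (122/15, 13/15)
  seg 4: right by d1 = 4/3 → (142/15, 13/15)
  seg 5: left by d4 = -9 → (277/15, 13/15)
  seg 6: left by d3 = 20 → (-23/15, 13/15)
  seg 7: up by d2 = 5 → (-23/15, 88/15)
  seg 8: down by d7 = -244/15 → (-23/15, 332/15)
  seg 9: left by d4 = -9 → (112/15, 332/15)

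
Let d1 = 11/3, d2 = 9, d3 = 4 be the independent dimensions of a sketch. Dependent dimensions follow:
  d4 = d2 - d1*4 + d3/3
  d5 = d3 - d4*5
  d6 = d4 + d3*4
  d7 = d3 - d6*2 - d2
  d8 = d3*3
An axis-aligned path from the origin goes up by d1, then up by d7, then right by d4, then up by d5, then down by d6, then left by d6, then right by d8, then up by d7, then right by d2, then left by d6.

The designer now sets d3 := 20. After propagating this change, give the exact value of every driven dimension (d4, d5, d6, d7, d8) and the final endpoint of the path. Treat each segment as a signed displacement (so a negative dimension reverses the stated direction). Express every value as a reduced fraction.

Apply edit: d3 := 20
  d4 = d2 - d1*4 + d3/3 = 1
  d5 = d3 - d4*5 = 15
  d6 = d4 + d3*4 = 81
  d7 = d3 - d6*2 - d2 = -151
  d8 = d3*3 = 60
Walk from origin (0, 0):
  seg 1: up by d1 = 11/3 → (0, 11/3)
  seg 2: up by d7 = -151 → (0, -442/3)
  seg 3: right by d4 = 1 → (1, -442/3)
  seg 4: up by d5 = 15 → (1, -397/3)
  seg 5: down by d6 = 81 → (1, -640/3)
  seg 6: left by d6 = 81 → (-80, -640/3)
  seg 7: right by d8 = 60 → (-20, -640/3)
  seg 8: up by d7 = -151 → (-20, -1093/3)
  seg 9: right by d2 = 9 → (-11, -1093/3)
  seg 10: left by d6 = 81 → (-92, -1093/3)

d4 = 1
d5 = 15
d6 = 81
d7 = -151
d8 = 60
endpoint = (-92, -1093/3)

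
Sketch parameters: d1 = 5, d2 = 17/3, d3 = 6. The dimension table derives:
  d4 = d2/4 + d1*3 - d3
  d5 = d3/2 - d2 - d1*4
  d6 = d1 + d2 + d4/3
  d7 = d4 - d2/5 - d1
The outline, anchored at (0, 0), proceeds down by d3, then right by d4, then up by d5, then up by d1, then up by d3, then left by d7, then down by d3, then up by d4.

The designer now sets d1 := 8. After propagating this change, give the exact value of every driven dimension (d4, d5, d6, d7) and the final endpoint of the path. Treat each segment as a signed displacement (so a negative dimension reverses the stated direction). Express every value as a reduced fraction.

d4 = 233/12
d5 = -104/3
d6 = 725/36
d7 = 617/60
endpoint = (137/15, -53/4)

Apply edit: d1 := 8
  d4 = d2/4 + d1*3 - d3 = 233/12
  d5 = d3/2 - d2 - d1*4 = -104/3
  d6 = d1 + d2 + d4/3 = 725/36
  d7 = d4 - d2/5 - d1 = 617/60
Walk from origin (0, 0):
  seg 1: down by d3 = 6 → (0, -6)
  seg 2: right by d4 = 233/12 → (233/12, -6)
  seg 3: up by d5 = -104/3 → (233/12, -122/3)
  seg 4: up by d1 = 8 → (233/12, -98/3)
  seg 5: up by d3 = 6 → (233/12, -80/3)
  seg 6: left by d7 = 617/60 → (137/15, -80/3)
  seg 7: down by d3 = 6 → (137/15, -98/3)
  seg 8: up by d4 = 233/12 → (137/15, -53/4)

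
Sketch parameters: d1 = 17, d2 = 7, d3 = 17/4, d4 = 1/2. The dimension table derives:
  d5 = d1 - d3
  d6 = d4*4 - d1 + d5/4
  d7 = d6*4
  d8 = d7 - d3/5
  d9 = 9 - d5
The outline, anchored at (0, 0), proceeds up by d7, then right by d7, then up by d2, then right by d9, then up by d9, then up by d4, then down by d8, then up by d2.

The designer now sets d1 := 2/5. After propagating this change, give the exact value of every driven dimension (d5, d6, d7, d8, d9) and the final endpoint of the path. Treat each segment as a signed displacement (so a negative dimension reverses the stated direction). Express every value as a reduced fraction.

Apply edit: d1 := 2/5
  d5 = d1 - d3 = -77/20
  d6 = d4*4 - d1 + d5/4 = 51/80
  d7 = d6*4 = 51/20
  d8 = d7 - d3/5 = 17/10
  d9 = 9 - d5 = 257/20
Walk from origin (0, 0):
  seg 1: up by d7 = 51/20 → (0, 51/20)
  seg 2: right by d7 = 51/20 → (51/20, 51/20)
  seg 3: up by d2 = 7 → (51/20, 191/20)
  seg 4: right by d9 = 257/20 → (77/5, 191/20)
  seg 5: up by d9 = 257/20 → (77/5, 112/5)
  seg 6: up by d4 = 1/2 → (77/5, 229/10)
  seg 7: down by d8 = 17/10 → (77/5, 106/5)
  seg 8: up by d2 = 7 → (77/5, 141/5)

d5 = -77/20
d6 = 51/80
d7 = 51/20
d8 = 17/10
d9 = 257/20
endpoint = (77/5, 141/5)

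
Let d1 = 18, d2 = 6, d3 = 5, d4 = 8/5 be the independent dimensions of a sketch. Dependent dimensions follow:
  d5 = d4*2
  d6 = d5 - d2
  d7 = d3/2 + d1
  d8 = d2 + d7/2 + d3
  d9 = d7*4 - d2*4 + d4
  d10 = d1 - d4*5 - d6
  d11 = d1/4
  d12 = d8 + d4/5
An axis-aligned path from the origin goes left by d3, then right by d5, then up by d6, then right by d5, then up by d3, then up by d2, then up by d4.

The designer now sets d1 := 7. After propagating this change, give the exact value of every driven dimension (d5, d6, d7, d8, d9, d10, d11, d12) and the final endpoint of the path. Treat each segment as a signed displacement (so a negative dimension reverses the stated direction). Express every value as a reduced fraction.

Apply edit: d1 := 7
  d5 = d4*2 = 16/5
  d6 = d5 - d2 = -14/5
  d7 = d3/2 + d1 = 19/2
  d8 = d2 + d7/2 + d3 = 63/4
  d9 = d7*4 - d2*4 + d4 = 78/5
  d10 = d1 - d4*5 - d6 = 9/5
  d11 = d1/4 = 7/4
  d12 = d8 + d4/5 = 1607/100
Walk from origin (0, 0):
  seg 1: left by d3 = 5 → (-5, 0)
  seg 2: right by d5 = 16/5 → (-9/5, 0)
  seg 3: up by d6 = -14/5 → (-9/5, -14/5)
  seg 4: right by d5 = 16/5 → (7/5, -14/5)
  seg 5: up by d3 = 5 → (7/5, 11/5)
  seg 6: up by d2 = 6 → (7/5, 41/5)
  seg 7: up by d4 = 8/5 → (7/5, 49/5)

d5 = 16/5
d6 = -14/5
d7 = 19/2
d8 = 63/4
d9 = 78/5
d10 = 9/5
d11 = 7/4
d12 = 1607/100
endpoint = (7/5, 49/5)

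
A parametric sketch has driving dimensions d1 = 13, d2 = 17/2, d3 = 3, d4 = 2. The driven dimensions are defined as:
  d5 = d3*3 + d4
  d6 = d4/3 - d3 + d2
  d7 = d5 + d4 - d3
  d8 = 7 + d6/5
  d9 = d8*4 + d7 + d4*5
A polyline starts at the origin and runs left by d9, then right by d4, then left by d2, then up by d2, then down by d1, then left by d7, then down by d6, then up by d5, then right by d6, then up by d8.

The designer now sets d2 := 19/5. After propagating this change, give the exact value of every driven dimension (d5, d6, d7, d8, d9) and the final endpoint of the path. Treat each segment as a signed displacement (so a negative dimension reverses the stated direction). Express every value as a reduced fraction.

Apply edit: d2 := 19/5
  d5 = d3*3 + d4 = 11
  d6 = d4/3 - d3 + d2 = 22/15
  d7 = d5 + d4 - d3 = 10
  d8 = 7 + d6/5 = 547/75
  d9 = d8*4 + d7 + d4*5 = 3688/75
Walk from origin (0, 0):
  seg 1: left by d9 = 3688/75 → (-3688/75, 0)
  seg 2: right by d4 = 2 → (-3538/75, 0)
  seg 3: left by d2 = 19/5 → (-3823/75, 0)
  seg 4: up by d2 = 19/5 → (-3823/75, 19/5)
  seg 5: down by d1 = 13 → (-3823/75, -46/5)
  seg 6: left by d7 = 10 → (-4573/75, -46/5)
  seg 7: down by d6 = 22/15 → (-4573/75, -32/3)
  seg 8: up by d5 = 11 → (-4573/75, 1/3)
  seg 9: right by d6 = 22/15 → (-4463/75, 1/3)
  seg 10: up by d8 = 547/75 → (-4463/75, 572/75)

d5 = 11
d6 = 22/15
d7 = 10
d8 = 547/75
d9 = 3688/75
endpoint = (-4463/75, 572/75)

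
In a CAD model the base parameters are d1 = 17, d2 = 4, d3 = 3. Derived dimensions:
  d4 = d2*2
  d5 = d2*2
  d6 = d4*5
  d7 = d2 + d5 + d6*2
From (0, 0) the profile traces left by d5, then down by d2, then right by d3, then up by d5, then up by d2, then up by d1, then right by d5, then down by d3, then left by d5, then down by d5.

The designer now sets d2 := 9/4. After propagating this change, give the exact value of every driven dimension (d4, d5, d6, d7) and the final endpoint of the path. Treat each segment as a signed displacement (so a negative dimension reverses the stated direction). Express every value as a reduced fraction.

d4 = 9/2
d5 = 9/2
d6 = 45/2
d7 = 207/4
endpoint = (-3/2, 14)

Apply edit: d2 := 9/4
  d4 = d2*2 = 9/2
  d5 = d2*2 = 9/2
  d6 = d4*5 = 45/2
  d7 = d2 + d5 + d6*2 = 207/4
Walk from origin (0, 0):
  seg 1: left by d5 = 9/2 → (-9/2, 0)
  seg 2: down by d2 = 9/4 → (-9/2, -9/4)
  seg 3: right by d3 = 3 → (-3/2, -9/4)
  seg 4: up by d5 = 9/2 → (-3/2, 9/4)
  seg 5: up by d2 = 9/4 → (-3/2, 9/2)
  seg 6: up by d1 = 17 → (-3/2, 43/2)
  seg 7: right by d5 = 9/2 → (3, 43/2)
  seg 8: down by d3 = 3 → (3, 37/2)
  seg 9: left by d5 = 9/2 → (-3/2, 37/2)
  seg 10: down by d5 = 9/2 → (-3/2, 14)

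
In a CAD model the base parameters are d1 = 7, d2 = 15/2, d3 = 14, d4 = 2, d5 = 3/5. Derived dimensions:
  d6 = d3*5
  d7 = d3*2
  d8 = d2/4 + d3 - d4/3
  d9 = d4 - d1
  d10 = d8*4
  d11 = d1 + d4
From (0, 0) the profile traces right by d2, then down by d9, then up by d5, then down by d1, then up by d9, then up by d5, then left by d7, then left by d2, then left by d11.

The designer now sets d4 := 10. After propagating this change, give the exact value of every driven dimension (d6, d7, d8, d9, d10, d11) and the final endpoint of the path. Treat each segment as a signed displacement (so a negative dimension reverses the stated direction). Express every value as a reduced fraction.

d6 = 70
d7 = 28
d8 = 301/24
d9 = 3
d10 = 301/6
d11 = 17
endpoint = (-45, -29/5)

Apply edit: d4 := 10
  d6 = d3*5 = 70
  d7 = d3*2 = 28
  d8 = d2/4 + d3 - d4/3 = 301/24
  d9 = d4 - d1 = 3
  d10 = d8*4 = 301/6
  d11 = d1 + d4 = 17
Walk from origin (0, 0):
  seg 1: right by d2 = 15/2 → (15/2, 0)
  seg 2: down by d9 = 3 → (15/2, -3)
  seg 3: up by d5 = 3/5 → (15/2, -12/5)
  seg 4: down by d1 = 7 → (15/2, -47/5)
  seg 5: up by d9 = 3 → (15/2, -32/5)
  seg 6: up by d5 = 3/5 → (15/2, -29/5)
  seg 7: left by d7 = 28 → (-41/2, -29/5)
  seg 8: left by d2 = 15/2 → (-28, -29/5)
  seg 9: left by d11 = 17 → (-45, -29/5)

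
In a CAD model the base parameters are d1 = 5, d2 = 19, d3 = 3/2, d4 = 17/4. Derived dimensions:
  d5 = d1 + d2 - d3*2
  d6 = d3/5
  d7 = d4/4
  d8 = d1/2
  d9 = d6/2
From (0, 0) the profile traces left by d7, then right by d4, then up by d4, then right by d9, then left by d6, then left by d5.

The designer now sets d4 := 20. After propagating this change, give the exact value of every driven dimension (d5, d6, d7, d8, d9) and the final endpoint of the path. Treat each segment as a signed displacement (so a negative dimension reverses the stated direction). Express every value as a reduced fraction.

d5 = 21
d6 = 3/10
d7 = 5
d8 = 5/2
d9 = 3/20
endpoint = (-123/20, 20)

Apply edit: d4 := 20
  d5 = d1 + d2 - d3*2 = 21
  d6 = d3/5 = 3/10
  d7 = d4/4 = 5
  d8 = d1/2 = 5/2
  d9 = d6/2 = 3/20
Walk from origin (0, 0):
  seg 1: left by d7 = 5 → (-5, 0)
  seg 2: right by d4 = 20 → (15, 0)
  seg 3: up by d4 = 20 → (15, 20)
  seg 4: right by d9 = 3/20 → (303/20, 20)
  seg 5: left by d6 = 3/10 → (297/20, 20)
  seg 6: left by d5 = 21 → (-123/20, 20)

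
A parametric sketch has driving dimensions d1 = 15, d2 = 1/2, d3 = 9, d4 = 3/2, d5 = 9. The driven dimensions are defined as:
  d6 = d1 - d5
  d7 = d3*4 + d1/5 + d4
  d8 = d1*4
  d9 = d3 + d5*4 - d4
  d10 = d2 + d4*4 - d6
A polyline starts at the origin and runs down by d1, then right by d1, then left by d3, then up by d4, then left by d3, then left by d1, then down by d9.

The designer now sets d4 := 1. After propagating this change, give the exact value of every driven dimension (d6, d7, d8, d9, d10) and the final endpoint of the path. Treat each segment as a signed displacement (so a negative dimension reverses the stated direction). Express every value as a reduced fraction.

d6 = 6
d7 = 40
d8 = 60
d9 = 44
d10 = -3/2
endpoint = (-18, -58)

Apply edit: d4 := 1
  d6 = d1 - d5 = 6
  d7 = d3*4 + d1/5 + d4 = 40
  d8 = d1*4 = 60
  d9 = d3 + d5*4 - d4 = 44
  d10 = d2 + d4*4 - d6 = -3/2
Walk from origin (0, 0):
  seg 1: down by d1 = 15 → (0, -15)
  seg 2: right by d1 = 15 → (15, -15)
  seg 3: left by d3 = 9 → (6, -15)
  seg 4: up by d4 = 1 → (6, -14)
  seg 5: left by d3 = 9 → (-3, -14)
  seg 6: left by d1 = 15 → (-18, -14)
  seg 7: down by d9 = 44 → (-18, -58)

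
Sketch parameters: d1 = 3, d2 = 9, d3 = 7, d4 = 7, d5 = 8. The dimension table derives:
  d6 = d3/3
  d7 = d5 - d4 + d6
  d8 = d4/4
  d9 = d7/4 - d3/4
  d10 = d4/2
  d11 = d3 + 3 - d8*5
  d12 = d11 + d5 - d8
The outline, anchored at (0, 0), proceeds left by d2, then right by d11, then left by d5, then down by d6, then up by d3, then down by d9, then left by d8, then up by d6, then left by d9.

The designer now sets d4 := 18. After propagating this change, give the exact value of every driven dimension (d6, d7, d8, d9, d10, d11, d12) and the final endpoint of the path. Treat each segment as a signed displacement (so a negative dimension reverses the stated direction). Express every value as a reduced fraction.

Apply edit: d4 := 18
  d6 = d3/3 = 7/3
  d7 = d5 - d4 + d6 = -23/3
  d8 = d4/4 = 9/2
  d9 = d7/4 - d3/4 = -11/3
  d10 = d4/2 = 9
  d11 = d3 + 3 - d8*5 = -25/2
  d12 = d11 + d5 - d8 = -9
Walk from origin (0, 0):
  seg 1: left by d2 = 9 → (-9, 0)
  seg 2: right by d11 = -25/2 → (-43/2, 0)
  seg 3: left by d5 = 8 → (-59/2, 0)
  seg 4: down by d6 = 7/3 → (-59/2, -7/3)
  seg 5: up by d3 = 7 → (-59/2, 14/3)
  seg 6: down by d9 = -11/3 → (-59/2, 25/3)
  seg 7: left by d8 = 9/2 → (-34, 25/3)
  seg 8: up by d6 = 7/3 → (-34, 32/3)
  seg 9: left by d9 = -11/3 → (-91/3, 32/3)

d6 = 7/3
d7 = -23/3
d8 = 9/2
d9 = -11/3
d10 = 9
d11 = -25/2
d12 = -9
endpoint = (-91/3, 32/3)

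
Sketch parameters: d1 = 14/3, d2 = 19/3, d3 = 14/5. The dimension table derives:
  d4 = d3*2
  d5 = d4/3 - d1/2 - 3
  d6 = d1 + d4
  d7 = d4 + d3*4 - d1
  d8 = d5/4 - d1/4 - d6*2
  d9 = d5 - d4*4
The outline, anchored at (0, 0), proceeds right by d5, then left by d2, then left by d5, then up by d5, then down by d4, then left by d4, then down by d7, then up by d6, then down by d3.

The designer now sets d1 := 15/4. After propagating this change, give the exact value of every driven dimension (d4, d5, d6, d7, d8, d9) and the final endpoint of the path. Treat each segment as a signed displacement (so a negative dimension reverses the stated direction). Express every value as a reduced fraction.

Apply edit: d1 := 15/4
  d4 = d3*2 = 28/5
  d5 = d4/3 - d1/2 - 3 = -361/120
  d6 = d1 + d4 = 187/20
  d7 = d4 + d3*4 - d1 = 261/20
  d8 = d5/4 - d1/4 - d6*2 = -9787/480
  d9 = d5 - d4*4 = -3049/120
Walk from origin (0, 0):
  seg 1: right by d5 = -361/120 → (-361/120, 0)
  seg 2: left by d2 = 19/3 → (-1121/120, 0)
  seg 3: left by d5 = -361/120 → (-19/3, 0)
  seg 4: up by d5 = -361/120 → (-19/3, -361/120)
  seg 5: down by d4 = 28/5 → (-19/3, -1033/120)
  seg 6: left by d4 = 28/5 → (-179/15, -1033/120)
  seg 7: down by d7 = 261/20 → (-179/15, -2599/120)
  seg 8: up by d6 = 187/20 → (-179/15, -1477/120)
  seg 9: down by d3 = 14/5 → (-179/15, -1813/120)

d4 = 28/5
d5 = -361/120
d6 = 187/20
d7 = 261/20
d8 = -9787/480
d9 = -3049/120
endpoint = (-179/15, -1813/120)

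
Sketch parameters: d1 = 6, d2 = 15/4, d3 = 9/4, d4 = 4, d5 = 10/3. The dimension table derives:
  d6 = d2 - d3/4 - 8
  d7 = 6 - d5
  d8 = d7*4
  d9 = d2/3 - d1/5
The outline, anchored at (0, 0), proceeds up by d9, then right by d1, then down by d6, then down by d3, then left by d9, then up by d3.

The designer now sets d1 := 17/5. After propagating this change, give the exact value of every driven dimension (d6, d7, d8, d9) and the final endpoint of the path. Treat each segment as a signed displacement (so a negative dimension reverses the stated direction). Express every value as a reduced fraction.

Apply edit: d1 := 17/5
  d6 = d2 - d3/4 - 8 = -77/16
  d7 = 6 - d5 = 8/3
  d8 = d7*4 = 32/3
  d9 = d2/3 - d1/5 = 57/100
Walk from origin (0, 0):
  seg 1: up by d9 = 57/100 → (0, 57/100)
  seg 2: right by d1 = 17/5 → (17/5, 57/100)
  seg 3: down by d6 = -77/16 → (17/5, 2153/400)
  seg 4: down by d3 = 9/4 → (17/5, 1253/400)
  seg 5: left by d9 = 57/100 → (283/100, 1253/400)
  seg 6: up by d3 = 9/4 → (283/100, 2153/400)

d6 = -77/16
d7 = 8/3
d8 = 32/3
d9 = 57/100
endpoint = (283/100, 2153/400)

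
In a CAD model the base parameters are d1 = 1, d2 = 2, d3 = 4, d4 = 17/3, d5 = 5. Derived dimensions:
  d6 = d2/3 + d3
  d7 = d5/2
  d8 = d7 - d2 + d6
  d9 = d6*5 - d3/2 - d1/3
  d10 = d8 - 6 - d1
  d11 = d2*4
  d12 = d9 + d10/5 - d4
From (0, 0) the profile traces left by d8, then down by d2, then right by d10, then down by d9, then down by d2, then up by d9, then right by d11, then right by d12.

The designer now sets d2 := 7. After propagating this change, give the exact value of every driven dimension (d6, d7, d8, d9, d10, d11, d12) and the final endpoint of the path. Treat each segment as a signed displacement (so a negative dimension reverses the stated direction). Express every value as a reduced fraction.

d6 = 19/3
d7 = 5/2
d8 = 11/6
d9 = 88/3
d10 = -31/6
d11 = 28
d12 = 679/30
endpoint = (1309/30, -14)

Apply edit: d2 := 7
  d6 = d2/3 + d3 = 19/3
  d7 = d5/2 = 5/2
  d8 = d7 - d2 + d6 = 11/6
  d9 = d6*5 - d3/2 - d1/3 = 88/3
  d10 = d8 - 6 - d1 = -31/6
  d11 = d2*4 = 28
  d12 = d9 + d10/5 - d4 = 679/30
Walk from origin (0, 0):
  seg 1: left by d8 = 11/6 → (-11/6, 0)
  seg 2: down by d2 = 7 → (-11/6, -7)
  seg 3: right by d10 = -31/6 → (-7, -7)
  seg 4: down by d9 = 88/3 → (-7, -109/3)
  seg 5: down by d2 = 7 → (-7, -130/3)
  seg 6: up by d9 = 88/3 → (-7, -14)
  seg 7: right by d11 = 28 → (21, -14)
  seg 8: right by d12 = 679/30 → (1309/30, -14)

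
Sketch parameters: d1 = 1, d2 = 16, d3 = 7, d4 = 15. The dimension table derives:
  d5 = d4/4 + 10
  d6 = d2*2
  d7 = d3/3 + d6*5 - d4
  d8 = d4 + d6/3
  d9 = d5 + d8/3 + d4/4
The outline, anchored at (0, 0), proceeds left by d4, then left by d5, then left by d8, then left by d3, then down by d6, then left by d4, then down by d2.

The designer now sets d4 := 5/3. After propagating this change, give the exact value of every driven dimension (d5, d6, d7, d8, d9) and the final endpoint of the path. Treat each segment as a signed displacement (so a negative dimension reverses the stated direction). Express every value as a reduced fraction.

Apply edit: d4 := 5/3
  d5 = d4/4 + 10 = 125/12
  d6 = d2*2 = 32
  d7 = d3/3 + d6*5 - d4 = 482/3
  d8 = d4 + d6/3 = 37/3
  d9 = d5 + d8/3 + d4/4 = 269/18
Walk from origin (0, 0):
  seg 1: left by d4 = 5/3 → (-5/3, 0)
  seg 2: left by d5 = 125/12 → (-145/12, 0)
  seg 3: left by d8 = 37/3 → (-293/12, 0)
  seg 4: left by d3 = 7 → (-377/12, 0)
  seg 5: down by d6 = 32 → (-377/12, -32)
  seg 6: left by d4 = 5/3 → (-397/12, -32)
  seg 7: down by d2 = 16 → (-397/12, -48)

d5 = 125/12
d6 = 32
d7 = 482/3
d8 = 37/3
d9 = 269/18
endpoint = (-397/12, -48)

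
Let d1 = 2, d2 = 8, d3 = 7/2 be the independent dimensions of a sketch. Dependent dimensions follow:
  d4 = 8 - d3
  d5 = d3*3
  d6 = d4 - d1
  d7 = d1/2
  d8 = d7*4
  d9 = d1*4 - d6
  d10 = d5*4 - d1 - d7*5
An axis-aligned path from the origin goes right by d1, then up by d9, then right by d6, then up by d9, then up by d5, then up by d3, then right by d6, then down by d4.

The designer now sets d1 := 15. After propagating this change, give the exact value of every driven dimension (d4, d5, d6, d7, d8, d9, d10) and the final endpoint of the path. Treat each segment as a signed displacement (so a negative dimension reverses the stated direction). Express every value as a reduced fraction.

Apply edit: d1 := 15
  d4 = 8 - d3 = 9/2
  d5 = d3*3 = 21/2
  d6 = d4 - d1 = -21/2
  d7 = d1/2 = 15/2
  d8 = d7*4 = 30
  d9 = d1*4 - d6 = 141/2
  d10 = d5*4 - d1 - d7*5 = -21/2
Walk from origin (0, 0):
  seg 1: right by d1 = 15 → (15, 0)
  seg 2: up by d9 = 141/2 → (15, 141/2)
  seg 3: right by d6 = -21/2 → (9/2, 141/2)
  seg 4: up by d9 = 141/2 → (9/2, 141)
  seg 5: up by d5 = 21/2 → (9/2, 303/2)
  seg 6: up by d3 = 7/2 → (9/2, 155)
  seg 7: right by d6 = -21/2 → (-6, 155)
  seg 8: down by d4 = 9/2 → (-6, 301/2)

d4 = 9/2
d5 = 21/2
d6 = -21/2
d7 = 15/2
d8 = 30
d9 = 141/2
d10 = -21/2
endpoint = (-6, 301/2)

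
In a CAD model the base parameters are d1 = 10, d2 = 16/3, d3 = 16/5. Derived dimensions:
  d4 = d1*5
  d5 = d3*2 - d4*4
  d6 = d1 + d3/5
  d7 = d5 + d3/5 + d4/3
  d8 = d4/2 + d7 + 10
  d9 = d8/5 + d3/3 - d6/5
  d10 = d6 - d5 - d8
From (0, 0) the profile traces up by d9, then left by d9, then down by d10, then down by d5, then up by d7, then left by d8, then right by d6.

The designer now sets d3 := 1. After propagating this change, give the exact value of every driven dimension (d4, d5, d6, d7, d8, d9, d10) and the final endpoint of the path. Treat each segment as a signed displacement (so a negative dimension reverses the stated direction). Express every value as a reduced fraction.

d4 = 50
d5 = -198
d6 = 51/5
d7 = -2717/15
d8 = -2192/15
d9 = -464/15
d10 = 1063/3
endpoint = (2809/15, -1842/5)

Apply edit: d3 := 1
  d4 = d1*5 = 50
  d5 = d3*2 - d4*4 = -198
  d6 = d1 + d3/5 = 51/5
  d7 = d5 + d3/5 + d4/3 = -2717/15
  d8 = d4/2 + d7 + 10 = -2192/15
  d9 = d8/5 + d3/3 - d6/5 = -464/15
  d10 = d6 - d5 - d8 = 1063/3
Walk from origin (0, 0):
  seg 1: up by d9 = -464/15 → (0, -464/15)
  seg 2: left by d9 = -464/15 → (464/15, -464/15)
  seg 3: down by d10 = 1063/3 → (464/15, -5779/15)
  seg 4: down by d5 = -198 → (464/15, -2809/15)
  seg 5: up by d7 = -2717/15 → (464/15, -1842/5)
  seg 6: left by d8 = -2192/15 → (2656/15, -1842/5)
  seg 7: right by d6 = 51/5 → (2809/15, -1842/5)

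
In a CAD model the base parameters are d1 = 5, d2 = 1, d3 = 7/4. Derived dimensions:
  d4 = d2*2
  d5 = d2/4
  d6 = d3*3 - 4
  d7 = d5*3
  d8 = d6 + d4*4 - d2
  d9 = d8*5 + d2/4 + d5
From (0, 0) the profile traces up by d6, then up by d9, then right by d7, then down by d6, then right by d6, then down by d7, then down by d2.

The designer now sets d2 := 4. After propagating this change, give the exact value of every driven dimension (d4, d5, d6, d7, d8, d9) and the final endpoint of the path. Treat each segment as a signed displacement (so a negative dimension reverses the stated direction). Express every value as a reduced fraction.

Apply edit: d2 := 4
  d4 = d2*2 = 8
  d5 = d2/4 = 1
  d6 = d3*3 - 4 = 5/4
  d7 = d5*3 = 3
  d8 = d6 + d4*4 - d2 = 117/4
  d9 = d8*5 + d2/4 + d5 = 593/4
Walk from origin (0, 0):
  seg 1: up by d6 = 5/4 → (0, 5/4)
  seg 2: up by d9 = 593/4 → (0, 299/2)
  seg 3: right by d7 = 3 → (3, 299/2)
  seg 4: down by d6 = 5/4 → (3, 593/4)
  seg 5: right by d6 = 5/4 → (17/4, 593/4)
  seg 6: down by d7 = 3 → (17/4, 581/4)
  seg 7: down by d2 = 4 → (17/4, 565/4)

d4 = 8
d5 = 1
d6 = 5/4
d7 = 3
d8 = 117/4
d9 = 593/4
endpoint = (17/4, 565/4)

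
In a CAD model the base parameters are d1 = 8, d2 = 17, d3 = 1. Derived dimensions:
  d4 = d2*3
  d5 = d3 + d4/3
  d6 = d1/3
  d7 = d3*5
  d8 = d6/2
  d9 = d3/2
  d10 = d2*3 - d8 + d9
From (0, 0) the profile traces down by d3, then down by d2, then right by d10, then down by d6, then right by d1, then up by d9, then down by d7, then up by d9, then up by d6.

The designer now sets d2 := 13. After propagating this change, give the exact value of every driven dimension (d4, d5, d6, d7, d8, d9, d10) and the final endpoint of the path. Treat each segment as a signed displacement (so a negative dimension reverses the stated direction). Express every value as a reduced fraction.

Apply edit: d2 := 13
  d4 = d2*3 = 39
  d5 = d3 + d4/3 = 14
  d6 = d1/3 = 8/3
  d7 = d3*5 = 5
  d8 = d6/2 = 4/3
  d9 = d3/2 = 1/2
  d10 = d2*3 - d8 + d9 = 229/6
Walk from origin (0, 0):
  seg 1: down by d3 = 1 → (0, -1)
  seg 2: down by d2 = 13 → (0, -14)
  seg 3: right by d10 = 229/6 → (229/6, -14)
  seg 4: down by d6 = 8/3 → (229/6, -50/3)
  seg 5: right by d1 = 8 → (277/6, -50/3)
  seg 6: up by d9 = 1/2 → (277/6, -97/6)
  seg 7: down by d7 = 5 → (277/6, -127/6)
  seg 8: up by d9 = 1/2 → (277/6, -62/3)
  seg 9: up by d6 = 8/3 → (277/6, -18)

d4 = 39
d5 = 14
d6 = 8/3
d7 = 5
d8 = 4/3
d9 = 1/2
d10 = 229/6
endpoint = (277/6, -18)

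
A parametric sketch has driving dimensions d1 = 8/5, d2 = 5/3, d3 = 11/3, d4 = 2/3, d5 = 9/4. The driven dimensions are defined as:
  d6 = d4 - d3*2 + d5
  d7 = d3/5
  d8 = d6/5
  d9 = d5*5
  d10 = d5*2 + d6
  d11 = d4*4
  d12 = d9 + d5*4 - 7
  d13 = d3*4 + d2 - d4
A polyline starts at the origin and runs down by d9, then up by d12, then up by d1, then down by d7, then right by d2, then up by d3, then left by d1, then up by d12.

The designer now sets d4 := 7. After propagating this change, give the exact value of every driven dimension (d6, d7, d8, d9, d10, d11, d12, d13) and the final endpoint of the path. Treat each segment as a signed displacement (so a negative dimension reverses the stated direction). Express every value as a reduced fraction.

d6 = 23/12
d7 = 11/15
d8 = 23/60
d9 = 45/4
d10 = 77/12
d11 = 28
d12 = 53/4
d13 = 28/3
endpoint = (1/15, 1187/60)

Apply edit: d4 := 7
  d6 = d4 - d3*2 + d5 = 23/12
  d7 = d3/5 = 11/15
  d8 = d6/5 = 23/60
  d9 = d5*5 = 45/4
  d10 = d5*2 + d6 = 77/12
  d11 = d4*4 = 28
  d12 = d9 + d5*4 - 7 = 53/4
  d13 = d3*4 + d2 - d4 = 28/3
Walk from origin (0, 0):
  seg 1: down by d9 = 45/4 → (0, -45/4)
  seg 2: up by d12 = 53/4 → (0, 2)
  seg 3: up by d1 = 8/5 → (0, 18/5)
  seg 4: down by d7 = 11/15 → (0, 43/15)
  seg 5: right by d2 = 5/3 → (5/3, 43/15)
  seg 6: up by d3 = 11/3 → (5/3, 98/15)
  seg 7: left by d1 = 8/5 → (1/15, 98/15)
  seg 8: up by d12 = 53/4 → (1/15, 1187/60)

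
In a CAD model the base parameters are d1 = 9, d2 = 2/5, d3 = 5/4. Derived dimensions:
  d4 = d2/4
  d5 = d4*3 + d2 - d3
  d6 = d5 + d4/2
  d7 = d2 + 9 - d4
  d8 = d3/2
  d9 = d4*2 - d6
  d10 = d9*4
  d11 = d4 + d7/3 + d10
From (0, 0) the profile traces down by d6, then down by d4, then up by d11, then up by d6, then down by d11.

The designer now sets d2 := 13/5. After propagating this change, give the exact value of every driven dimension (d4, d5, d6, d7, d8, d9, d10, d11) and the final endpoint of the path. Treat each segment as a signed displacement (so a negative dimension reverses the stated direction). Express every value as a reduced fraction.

d4 = 13/20
d5 = 33/10
d6 = 29/8
d7 = 219/20
d8 = 5/8
d9 = -93/40
d10 = -93/10
d11 = -5
endpoint = (0, -13/20)

Apply edit: d2 := 13/5
  d4 = d2/4 = 13/20
  d5 = d4*3 + d2 - d3 = 33/10
  d6 = d5 + d4/2 = 29/8
  d7 = d2 + 9 - d4 = 219/20
  d8 = d3/2 = 5/8
  d9 = d4*2 - d6 = -93/40
  d10 = d9*4 = -93/10
  d11 = d4 + d7/3 + d10 = -5
Walk from origin (0, 0):
  seg 1: down by d6 = 29/8 → (0, -29/8)
  seg 2: down by d4 = 13/20 → (0, -171/40)
  seg 3: up by d11 = -5 → (0, -371/40)
  seg 4: up by d6 = 29/8 → (0, -113/20)
  seg 5: down by d11 = -5 → (0, -13/20)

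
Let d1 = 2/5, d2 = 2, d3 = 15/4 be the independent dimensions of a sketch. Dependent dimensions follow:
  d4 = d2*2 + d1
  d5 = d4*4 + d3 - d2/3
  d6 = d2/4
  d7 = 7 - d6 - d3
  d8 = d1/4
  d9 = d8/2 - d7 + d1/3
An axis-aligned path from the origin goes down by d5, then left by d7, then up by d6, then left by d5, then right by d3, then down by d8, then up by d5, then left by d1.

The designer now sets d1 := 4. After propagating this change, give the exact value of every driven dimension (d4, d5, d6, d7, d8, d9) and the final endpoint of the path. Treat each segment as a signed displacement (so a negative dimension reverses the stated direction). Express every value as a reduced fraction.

Apply edit: d1 := 4
  d4 = d2*2 + d1 = 8
  d5 = d4*4 + d3 - d2/3 = 421/12
  d6 = d2/4 = 1/2
  d7 = 7 - d6 - d3 = 11/4
  d8 = d1/4 = 1
  d9 = d8/2 - d7 + d1/3 = -11/12
Walk from origin (0, 0):
  seg 1: down by d5 = 421/12 → (0, -421/12)
  seg 2: left by d7 = 11/4 → (-11/4, -421/12)
  seg 3: up by d6 = 1/2 → (-11/4, -415/12)
  seg 4: left by d5 = 421/12 → (-227/6, -415/12)
  seg 5: right by d3 = 15/4 → (-409/12, -415/12)
  seg 6: down by d8 = 1 → (-409/12, -427/12)
  seg 7: up by d5 = 421/12 → (-409/12, -1/2)
  seg 8: left by d1 = 4 → (-457/12, -1/2)

d4 = 8
d5 = 421/12
d6 = 1/2
d7 = 11/4
d8 = 1
d9 = -11/12
endpoint = (-457/12, -1/2)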